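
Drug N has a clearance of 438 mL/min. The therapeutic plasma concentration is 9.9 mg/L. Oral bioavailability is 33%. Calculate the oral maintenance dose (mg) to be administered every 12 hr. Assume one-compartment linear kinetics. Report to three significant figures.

9460 mg

CL = 438 mL/min × 60/1000 = 26.28 L/h
At steady state, dose per interval replaces the amount cleared in that interval: F·D/τ = CL·Css.
D = CL × Css × τ / F = 26.28 × 9.9 × 12 / 0.33 = 9461 mg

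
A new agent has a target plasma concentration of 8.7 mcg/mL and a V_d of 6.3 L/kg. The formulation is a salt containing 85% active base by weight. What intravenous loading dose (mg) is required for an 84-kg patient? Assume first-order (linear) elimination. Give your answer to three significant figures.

Vd = 6.3 L/kg × 84 kg = 529.2 L
The loading dose fills Vd to the target concentration.
LD = Vd × C / S = 529.2 × 8.700 / 0.85 = 5417 mg

5420 mg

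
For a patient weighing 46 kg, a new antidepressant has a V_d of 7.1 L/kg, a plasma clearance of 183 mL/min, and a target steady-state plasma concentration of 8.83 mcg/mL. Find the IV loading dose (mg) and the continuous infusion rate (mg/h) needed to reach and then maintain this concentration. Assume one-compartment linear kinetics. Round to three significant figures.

Vd(total) = 46 kg × 7.1 L/kg = 326.6 L
LD = Vd · C_target = 326.6 × 8.83 = 2884 mg
CL = 183 mL/min × 60/1000 = 10.98 L/h
Maintenance infusion rate = CL × Css = 10.98 × 8.83 = 96.95 mg/h

(a) 2880 mg; (b) 97.0 mg/h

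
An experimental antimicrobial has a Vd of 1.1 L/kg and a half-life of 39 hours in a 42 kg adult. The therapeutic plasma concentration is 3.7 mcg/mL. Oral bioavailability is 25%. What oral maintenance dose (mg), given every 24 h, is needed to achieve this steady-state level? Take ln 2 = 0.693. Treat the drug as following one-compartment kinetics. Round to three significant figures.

292 mg

Total Vd = 1.1 × 42 = 46.20 L
k = 0.693/39 = 0.01777 h⁻¹, so CL = k·Vd = 0.01777 × 46.20 = 0.8210 L/h
D = CL × Css × τ / F = 0.8210 × 3.7 × 24 / 0.25 = 291.6 mg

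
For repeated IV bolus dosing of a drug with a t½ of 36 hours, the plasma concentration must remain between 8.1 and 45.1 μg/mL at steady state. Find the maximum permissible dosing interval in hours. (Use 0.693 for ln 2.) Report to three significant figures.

k = 0.693 / t½ = 0.693 / 36 = 0.01925 h⁻¹
Between IV bolus doses, concentration decays as C = C₀·e^(−kτ), so C_peak/C_trough = e^(kτ).
τ_max = ln(C_peak/C_trough) / k = ln(45.1/8.1) / 0.01925 = 1.717 / 0.01925 = 89.19 h

89.2 h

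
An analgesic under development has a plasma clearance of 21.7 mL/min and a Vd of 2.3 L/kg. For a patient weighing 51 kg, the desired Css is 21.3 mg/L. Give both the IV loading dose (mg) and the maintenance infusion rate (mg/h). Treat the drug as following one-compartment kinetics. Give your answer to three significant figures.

Total Vd = 2.3 × 51 = 117.3 L
Loading: fill Vd to C_target → 117.3 L × 21.3 mg/L = 2498 mg
CL = 21.7 mL/min = 21.7 × 0.06 = 1.302 L/h
Maintenance infusion rate = CL × Css = 1.302 × 21.3 = 27.73 mg/h

(a) 2500 mg; (b) 27.7 mg/h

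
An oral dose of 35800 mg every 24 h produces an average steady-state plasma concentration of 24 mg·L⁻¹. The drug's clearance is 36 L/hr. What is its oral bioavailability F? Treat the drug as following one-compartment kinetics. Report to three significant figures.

0.579

F·D/τ = CL·Css at steady state → F = CL·Css·τ / D.
F = 36 × 24 × 24 / 35800 = 0.579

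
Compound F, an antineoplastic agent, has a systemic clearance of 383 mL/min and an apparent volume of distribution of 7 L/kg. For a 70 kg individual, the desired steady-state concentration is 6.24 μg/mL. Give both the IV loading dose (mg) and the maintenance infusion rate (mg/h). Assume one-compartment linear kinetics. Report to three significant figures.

(a) 3060 mg; (b) 143 mg/h

Vd = 7 L/kg × 70 kg = 490.0 L
Loading: fill Vd to C_target → 490.0 L × 6.24 mg/L = 3058 mg
CL = 383 mL/min × 60/1000 = 22.98 L/h
Maintenance: replace elimination → rate = CL × Css = 22.98 × 6.24 = 143.4 mg/h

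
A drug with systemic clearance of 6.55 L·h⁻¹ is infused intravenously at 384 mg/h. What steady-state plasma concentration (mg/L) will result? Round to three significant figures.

Css = rate / CL = 384 / 6.550 = 58.63 mg/L

58.6 mg/L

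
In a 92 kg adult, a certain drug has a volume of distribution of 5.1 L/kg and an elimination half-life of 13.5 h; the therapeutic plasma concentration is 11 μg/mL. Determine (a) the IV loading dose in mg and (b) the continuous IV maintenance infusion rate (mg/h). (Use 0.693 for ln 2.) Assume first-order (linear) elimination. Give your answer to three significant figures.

(a) 5160 mg; (b) 265 mg/h

Total Vd = 5.1 × 92 = 469.2 L
LD = Vd × C = 469.2 × 11 = 5161 mg
CL = 0.693 × Vd / t½ = 0.693 × 469.2 / 13.5 = 24.09 L/h
Infusion rate = CL × Css = 24.09 × 11 = 265.0 mg/h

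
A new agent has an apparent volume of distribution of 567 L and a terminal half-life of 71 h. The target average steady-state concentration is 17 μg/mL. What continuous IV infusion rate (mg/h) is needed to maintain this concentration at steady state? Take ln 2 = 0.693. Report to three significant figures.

94.1 mg/h

k = 0.693/71 = 0.009761 h⁻¹, so CL = k·Vd = 0.009761 × 567.0 = 5.534 L/h
Infusion rate = CL × Css = 5.534 × 17 = 94.08 mg/h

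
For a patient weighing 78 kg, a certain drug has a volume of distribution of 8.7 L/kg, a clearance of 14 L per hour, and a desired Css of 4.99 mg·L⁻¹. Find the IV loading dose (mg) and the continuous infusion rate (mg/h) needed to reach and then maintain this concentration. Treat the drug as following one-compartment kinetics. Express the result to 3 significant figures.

Vd = 8.7 L/kg × 78 kg = 678.6 L
Loading dose = Vd × C = 678.6 × 4.99 = 3386 mg
Maintenance: replace elimination → rate = CL × Css = 14.00 × 4.99 = 69.86 mg/h

(a) 3390 mg; (b) 69.9 mg/h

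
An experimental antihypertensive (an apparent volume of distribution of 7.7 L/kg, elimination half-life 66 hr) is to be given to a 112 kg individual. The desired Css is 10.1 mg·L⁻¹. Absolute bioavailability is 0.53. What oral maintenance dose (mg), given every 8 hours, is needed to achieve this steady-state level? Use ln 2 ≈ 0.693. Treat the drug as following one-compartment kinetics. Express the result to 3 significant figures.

1380 mg

Total Vd = 7.7 × 112 = 862.4 L
k = 0.693/66 = 0.01050 h⁻¹, so CL = k·Vd = 0.01050 × 862.4 = 9.055 L/h
D = CL × Css × τ / F = 9.055 × 10.1 × 8 / 0.53 = 1380 mg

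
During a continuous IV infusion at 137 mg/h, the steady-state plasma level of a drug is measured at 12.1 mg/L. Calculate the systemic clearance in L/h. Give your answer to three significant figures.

At steady state, infusion rate = CL × Css, so CL = rate / Css.
CL = 137 / 12.1 = 11.32 L/h

11.3 L/h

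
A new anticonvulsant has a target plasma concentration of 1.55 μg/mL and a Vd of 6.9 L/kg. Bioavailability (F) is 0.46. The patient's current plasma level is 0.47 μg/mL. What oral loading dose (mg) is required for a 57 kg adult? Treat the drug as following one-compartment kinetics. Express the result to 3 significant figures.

923 mg

Vd = 6.9 L/kg × 57 kg = 393.3 L
The loading dose fills Vd to the target concentration.
Concentration deficit ΔC = 1.55 − 0.47 = 1.080 mg/L
LD = Vd × ΔC / F = 393.3 × 1.080 / 0.46 = 923.4 mg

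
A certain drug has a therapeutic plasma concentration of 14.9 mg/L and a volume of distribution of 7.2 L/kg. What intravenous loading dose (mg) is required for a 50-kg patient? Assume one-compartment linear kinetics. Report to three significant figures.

5360 mg

Vd(total) = 50 kg × 7.2 L/kg = 360.0 L
LD = Vd × C = 360.0 × 14.90 = 5364 mg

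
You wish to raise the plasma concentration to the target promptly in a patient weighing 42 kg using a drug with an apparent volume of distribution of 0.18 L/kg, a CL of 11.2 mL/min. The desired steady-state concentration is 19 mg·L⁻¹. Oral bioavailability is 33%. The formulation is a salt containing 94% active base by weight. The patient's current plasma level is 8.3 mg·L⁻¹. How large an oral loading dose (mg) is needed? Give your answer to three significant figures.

Vd(total) = 42 kg × 0.18 L/kg = 7.560 L
Concentration deficit ΔC = 19 − 8.3 = 10.70 mg/L
LD = Vd × ΔC / F / S = 7.560 × 10.70 / 0.33 / 0.94 = 260.8 mg

261 mg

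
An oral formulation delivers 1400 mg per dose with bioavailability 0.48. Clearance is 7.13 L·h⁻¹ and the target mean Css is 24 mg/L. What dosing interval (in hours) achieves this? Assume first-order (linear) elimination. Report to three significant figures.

F·D/τ = CL·Css → τ = F·D / (CL·Css).
τ = 0.48 × 1400 / (7.13 × 24) = 3.927 h

3.93 h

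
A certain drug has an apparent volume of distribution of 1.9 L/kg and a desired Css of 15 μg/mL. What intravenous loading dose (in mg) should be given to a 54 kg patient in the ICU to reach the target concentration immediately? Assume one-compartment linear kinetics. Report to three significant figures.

1540 mg

Vd = 1.9 L/kg × 54 kg = 102.6 L
The loading dose fills Vd to the target concentration.
LD = Vd × C = 102.6 × 15.00 = 1539 mg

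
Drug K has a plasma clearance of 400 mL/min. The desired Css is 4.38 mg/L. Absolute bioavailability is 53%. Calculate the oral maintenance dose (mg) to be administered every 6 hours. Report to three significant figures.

CL = 400 mL/min × 60/1000 = 24.00 L/h
At steady state, dose per interval replaces the amount cleared in that interval: F·D/τ = CL·Css.
D = CL × Css × τ / F = 24.00 × 4.38 × 6 / 0.53 = 1190 mg

1190 mg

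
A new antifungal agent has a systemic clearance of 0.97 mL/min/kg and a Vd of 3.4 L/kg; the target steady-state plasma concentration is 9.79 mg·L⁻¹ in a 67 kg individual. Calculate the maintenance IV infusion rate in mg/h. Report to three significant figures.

38.2 mg/h

CL = 0.97 mL/min/kg × 67 kg = 64.99 mL/min = 64.99 × 60/1000 = 3.899 L/h
Rate = CL × Css = 3.899 × 9.79 = 38.17 mg/h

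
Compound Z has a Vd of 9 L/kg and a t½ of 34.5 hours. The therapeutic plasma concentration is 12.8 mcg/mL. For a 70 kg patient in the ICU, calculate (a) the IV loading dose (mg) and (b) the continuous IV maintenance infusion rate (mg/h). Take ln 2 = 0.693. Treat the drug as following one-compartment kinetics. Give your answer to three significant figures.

(a) 8060 mg; (b) 162 mg/h

Vd(total) = 70 kg × 9 L/kg = 630.0 L
LD = Vd × C = 630.0 × 12.8 = 8064 mg
CL = 0.693 × Vd / t½ = 0.693 × 630.0 / 34.5 = 12.65 L/h
Infusion rate = CL × Css = 12.65 × 12.8 = 161.9 mg/h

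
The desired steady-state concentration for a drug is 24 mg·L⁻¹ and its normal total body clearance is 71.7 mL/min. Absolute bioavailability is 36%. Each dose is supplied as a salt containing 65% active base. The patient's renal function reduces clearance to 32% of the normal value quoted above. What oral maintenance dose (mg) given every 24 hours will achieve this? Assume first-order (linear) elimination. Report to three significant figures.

CL = 71.7 mL/min × 60/1000 = 4.302 L/h
Patient clearance = 0.32 × 4.302 = 1.377 L/h
At steady state, dose per interval replaces the amount cleared in that interval: F·S·D/τ = CL·Css.
D = CL × Css × τ / F / S = 1.377 × 24 × 24 / 0.36 / 0.65 = 3390 mg

3390 mg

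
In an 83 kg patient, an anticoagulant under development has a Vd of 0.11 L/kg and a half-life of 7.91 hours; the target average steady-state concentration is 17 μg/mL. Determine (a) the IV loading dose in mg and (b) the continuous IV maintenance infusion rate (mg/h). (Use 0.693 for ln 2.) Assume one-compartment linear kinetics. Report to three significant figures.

(a) 155 mg; (b) 13.6 mg/h

Vd = 0.11 L/kg × 83 kg = 9.130 L
LD = Vd × C = 9.130 × 17 = 155.2 mg
CL = 0.693 × Vd / t½ = 0.693 × 9.130 / 7.91 = 0.7999 L/h
Infusion rate = CL × Css = 0.7999 × 17 = 13.60 mg/h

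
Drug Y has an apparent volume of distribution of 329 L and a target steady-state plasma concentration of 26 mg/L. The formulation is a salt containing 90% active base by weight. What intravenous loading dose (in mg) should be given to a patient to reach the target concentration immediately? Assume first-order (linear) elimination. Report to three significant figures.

9500 mg

The loading dose fills Vd to the target concentration.
LD = Vd × C / S = 329.0 × 26.00 / 0.9 = 9504 mg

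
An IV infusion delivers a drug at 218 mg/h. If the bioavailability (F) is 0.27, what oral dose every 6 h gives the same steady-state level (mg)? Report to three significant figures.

4840 mg

To maintain the same Css, the systemic dosing rate must be unchanged: F·D/τ = infusion rate.
D = rate × τ / F = 218 × 6 / 0.27 = 4844 mg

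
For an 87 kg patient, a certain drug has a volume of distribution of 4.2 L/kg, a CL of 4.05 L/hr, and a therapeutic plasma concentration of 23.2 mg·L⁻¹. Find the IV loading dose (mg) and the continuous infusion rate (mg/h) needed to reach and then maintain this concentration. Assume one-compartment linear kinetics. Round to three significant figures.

Total Vd = 4.2 × 87 = 365.4 L
Loading: fill Vd to C_target → 365.4 L × 23.2 mg/L = 8477 mg
Maintenance infusion rate = CL × Css = 4.050 × 23.2 = 93.96 mg/h

(a) 8480 mg; (b) 94.0 mg/h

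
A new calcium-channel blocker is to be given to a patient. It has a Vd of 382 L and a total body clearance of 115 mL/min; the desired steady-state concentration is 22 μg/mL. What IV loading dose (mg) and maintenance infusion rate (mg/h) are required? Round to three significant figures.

(a) 8400 mg; (b) 152 mg/h

LD = Vd · C_target = 382.0 × 22 = 8404 mg
CL = 115 mL/min × 60/1000 = 6.900 L/h
Infusion rate = 6.900 L/h × 22 mg/L = 151.8 mg/h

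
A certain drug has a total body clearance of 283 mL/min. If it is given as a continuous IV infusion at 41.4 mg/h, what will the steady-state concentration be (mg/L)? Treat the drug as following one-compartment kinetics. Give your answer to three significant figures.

CL = 283 mL/min × 60/1000 = 16.98 L/h
Css = rate / CL = 41.4 / 16.98 = 2.438 mg/L

2.44 mg/L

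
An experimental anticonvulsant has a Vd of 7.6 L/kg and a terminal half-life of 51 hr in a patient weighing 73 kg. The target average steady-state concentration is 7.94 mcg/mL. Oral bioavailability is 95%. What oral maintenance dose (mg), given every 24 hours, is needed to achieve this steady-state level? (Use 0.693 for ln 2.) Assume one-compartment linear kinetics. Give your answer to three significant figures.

Vd = 7.6 L/kg × 73 kg = 554.8 L
k = 0.693/51 = 0.01359 h⁻¹, so CL = k·Vd = 0.01359 × 554.8 = 7.540 L/h
D = CL × Css × τ / F = 7.540 × 7.94 × 24 / 0.95 = 1512 mg

1510 mg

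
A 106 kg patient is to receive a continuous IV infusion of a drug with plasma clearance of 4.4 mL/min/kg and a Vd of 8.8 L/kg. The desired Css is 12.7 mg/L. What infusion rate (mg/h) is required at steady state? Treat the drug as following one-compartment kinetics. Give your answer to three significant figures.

355 mg/h

CL = 4.4 mL/min/kg × 106 kg = 466.4 mL/min = 466.4 × 60/1000 = 27.98 L/h
R₀ = 27.98 × 12.7 = 355.3 mg/h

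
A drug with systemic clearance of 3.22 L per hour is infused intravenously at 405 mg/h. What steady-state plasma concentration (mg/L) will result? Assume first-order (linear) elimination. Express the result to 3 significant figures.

Css = rate / CL = 405 / 3.220 = 125.8 mg/L

126 mg/L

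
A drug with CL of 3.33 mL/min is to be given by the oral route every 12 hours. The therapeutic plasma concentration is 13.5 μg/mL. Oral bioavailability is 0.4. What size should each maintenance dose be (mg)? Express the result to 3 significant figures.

80.9 mg

CL = 3.33 mL/min × 60/1000 = 0.1998 L/h
D = CL × Css × τ / F = 0.1998 × 13.5 × 12 / 0.4 = 80.92 mg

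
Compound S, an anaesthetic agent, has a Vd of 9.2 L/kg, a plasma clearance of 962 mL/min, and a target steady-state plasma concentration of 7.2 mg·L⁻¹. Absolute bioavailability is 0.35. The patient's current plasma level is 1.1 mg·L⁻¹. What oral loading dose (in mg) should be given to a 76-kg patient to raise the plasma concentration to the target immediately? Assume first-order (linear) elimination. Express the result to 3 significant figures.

12200 mg

Total Vd = 9.2 × 76 = 699.2 L
LD is governed by Vd — clearance does not enter the loading-dose calculation.
Concentration deficit ΔC = 7.2 − 1.1 = 6.100 mg/L
LD = Vd × ΔC / F = 699.2 × 6.100 / 0.35 = 12190 mg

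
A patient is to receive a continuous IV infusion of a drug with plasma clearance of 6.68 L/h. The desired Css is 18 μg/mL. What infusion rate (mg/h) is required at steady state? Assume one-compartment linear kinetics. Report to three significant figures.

At steady state, infusion rate equals elimination rate: rate in = CL × Css.
Rate = CL × Css = 6.680 × 18 = 120.2 mg/h

120 mg/h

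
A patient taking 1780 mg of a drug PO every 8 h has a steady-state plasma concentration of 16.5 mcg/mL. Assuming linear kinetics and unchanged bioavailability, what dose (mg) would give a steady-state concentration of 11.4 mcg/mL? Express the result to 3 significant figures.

For first-order elimination, Css ∝ F·D/(CL·τ); F and CL are unchanged, so Css ∝ D/τ.
D₂ = D₁ × (Css,target / Css,current) = 1780 × 11.4/16.5 = 1230 mg

1230 mg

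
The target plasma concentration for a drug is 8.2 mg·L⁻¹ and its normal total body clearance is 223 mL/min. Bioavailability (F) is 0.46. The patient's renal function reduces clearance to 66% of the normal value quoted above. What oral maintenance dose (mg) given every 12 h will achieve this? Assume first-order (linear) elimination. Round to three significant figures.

1890 mg

CL = 223 mL/min × 60/1000 = 13.38 L/h
Patient clearance = 0.66 × 13.38 = 8.831 L/h
At steady state, dose per interval replaces the amount cleared in that interval: F·D/τ = CL·Css.
D = CL × Css × τ / F = 8.831 × 8.2 × 12 / 0.46 = 1889 mg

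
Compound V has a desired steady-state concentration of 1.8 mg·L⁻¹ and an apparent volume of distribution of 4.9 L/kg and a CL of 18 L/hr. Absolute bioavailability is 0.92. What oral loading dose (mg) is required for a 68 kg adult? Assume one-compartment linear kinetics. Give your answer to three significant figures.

Vd(total) = 68 kg × 4.9 L/kg = 333.2 L
Loading dose depends on Vd (not clearance): it fills the distribution volume.
LD = Vd × C / F = 333.2 × 1.800 / 0.92 = 651.9 mg

652 mg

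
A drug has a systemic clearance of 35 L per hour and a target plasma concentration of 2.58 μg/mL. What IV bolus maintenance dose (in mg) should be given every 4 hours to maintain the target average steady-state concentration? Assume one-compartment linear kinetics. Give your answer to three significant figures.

361 mg

D = CL × Css × τ = 35.00 × 2.58 × 4 = 361.2 mg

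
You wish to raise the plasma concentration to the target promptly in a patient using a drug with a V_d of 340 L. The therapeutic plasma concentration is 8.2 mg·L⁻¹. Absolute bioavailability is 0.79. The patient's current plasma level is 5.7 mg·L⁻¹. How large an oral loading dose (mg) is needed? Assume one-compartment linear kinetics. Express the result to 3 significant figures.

1080 mg

The loading dose fills Vd to the target concentration.
Concentration deficit ΔC = 8.2 − 5.7 = 2.500 mg/L
LD = Vd × ΔC / F = 340.0 × 2.500 / 0.79 = 1076 mg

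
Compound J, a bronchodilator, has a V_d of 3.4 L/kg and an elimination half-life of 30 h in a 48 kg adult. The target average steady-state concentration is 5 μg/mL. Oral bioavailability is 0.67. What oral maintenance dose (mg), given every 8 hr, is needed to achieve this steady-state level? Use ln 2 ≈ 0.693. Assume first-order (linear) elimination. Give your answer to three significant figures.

225 mg

Vd(total) = 48 kg × 3.4 L/kg = 163.2 L
k = 0.693/30 = 0.02310 h⁻¹, so CL = k·Vd = 0.02310 × 163.2 = 3.770 L/h
D = CL × Css × τ / F = 3.770 × 5 × 8 / 0.67 = 225.1 mg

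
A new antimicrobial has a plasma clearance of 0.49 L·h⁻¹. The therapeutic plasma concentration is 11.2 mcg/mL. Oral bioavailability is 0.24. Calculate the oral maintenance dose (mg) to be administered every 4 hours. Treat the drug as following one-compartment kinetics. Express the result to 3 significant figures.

At steady state, dose per interval replaces the amount cleared in that interval: F·D/τ = CL·Css.
D = CL × Css × τ / F = 0.4900 × 11.2 × 4 / 0.24 = 91.47 mg

91.5 mg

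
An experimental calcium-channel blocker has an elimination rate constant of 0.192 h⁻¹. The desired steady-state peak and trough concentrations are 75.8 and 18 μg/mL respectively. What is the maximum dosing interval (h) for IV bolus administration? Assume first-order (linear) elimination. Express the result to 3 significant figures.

7.49 h

Between IV bolus doses, concentration decays as C = C₀·e^(−kτ), so C_peak/C_trough = e^(kτ).
τ_max = ln(C_peak/C_trough) / k = ln(75.8/18) / 0.1920 = 1.438 / 0.1920 = 7.490 h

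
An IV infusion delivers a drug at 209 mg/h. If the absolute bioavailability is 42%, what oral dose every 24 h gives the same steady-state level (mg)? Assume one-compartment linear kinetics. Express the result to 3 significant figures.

11900 mg

To maintain the same Css, the systemic dosing rate must be unchanged: F·D/τ = infusion rate.
D = rate × τ / F = 209 × 24 / 0.42 = 11940 mg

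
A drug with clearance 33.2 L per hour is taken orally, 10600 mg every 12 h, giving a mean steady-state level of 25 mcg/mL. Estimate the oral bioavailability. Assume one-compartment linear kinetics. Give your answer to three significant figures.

F·D/τ = CL·Css at steady state → F = CL·Css·τ / D.
F = 33.2 × 25 × 12 / 10600 = 0.940

0.940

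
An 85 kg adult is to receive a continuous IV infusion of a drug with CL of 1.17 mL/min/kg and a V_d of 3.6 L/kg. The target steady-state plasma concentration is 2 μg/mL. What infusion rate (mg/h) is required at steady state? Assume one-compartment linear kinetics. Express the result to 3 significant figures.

11.9 mg/h

CL = 1.17 mL/min/kg × 85 kg = 99.45 mL/min = 99.45 × 60/1000 = 5.967 L/h
Rate = CL × Css = 5.967 × 2 = 11.93 mg/h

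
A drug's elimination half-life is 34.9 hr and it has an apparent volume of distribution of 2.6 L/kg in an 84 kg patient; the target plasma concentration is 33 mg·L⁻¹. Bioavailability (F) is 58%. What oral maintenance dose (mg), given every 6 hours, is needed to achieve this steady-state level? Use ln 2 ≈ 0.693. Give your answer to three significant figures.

Total Vd = 2.6 × 84 = 218.4 L
k = 0.693/34.9 = 0.01986 h⁻¹, so CL = k·Vd = 0.01986 × 218.4 = 4.337 L/h
D = CL × Css × τ / F = 4.337 × 33 × 6 / 0.58 = 1481 mg

1480 mg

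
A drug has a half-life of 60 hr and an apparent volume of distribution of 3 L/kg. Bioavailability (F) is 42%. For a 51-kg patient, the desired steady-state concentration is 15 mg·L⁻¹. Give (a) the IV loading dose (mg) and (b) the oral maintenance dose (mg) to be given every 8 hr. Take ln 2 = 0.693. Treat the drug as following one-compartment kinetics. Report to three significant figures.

Vd(total) = 51 kg × 3 L/kg = 153.0 L
LD = Vd × C = 153.0 × 15 = 2295 mg
CL = 0.693 × Vd / t½ = 0.693 × 153.0 / 60 = 1.767 L/h
D = CL × Css × τ / F = 1.767 × 15 × 8 / 0.42 = 504.9 mg

(a) 2300 mg; (b) 505 mg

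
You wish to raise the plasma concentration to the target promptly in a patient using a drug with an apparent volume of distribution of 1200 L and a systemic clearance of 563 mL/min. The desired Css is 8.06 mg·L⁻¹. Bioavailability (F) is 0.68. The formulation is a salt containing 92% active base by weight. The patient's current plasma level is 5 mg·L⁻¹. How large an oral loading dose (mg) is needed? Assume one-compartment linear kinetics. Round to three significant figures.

The loading dose fills Vd to the target concentration.
Concentration deficit ΔC = 8.06 − 5 = 3.060 mg/L
LD = Vd × ΔC / F / S = 1200 × 3.060 / 0.68 / 0.92 = 5870 mg

5870 mg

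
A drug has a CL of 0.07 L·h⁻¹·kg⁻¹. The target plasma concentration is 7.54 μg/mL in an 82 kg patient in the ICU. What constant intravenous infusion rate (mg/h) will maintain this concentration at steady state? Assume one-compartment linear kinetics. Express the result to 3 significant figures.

CL = 0.07 L·h⁻¹·kg⁻¹ × 82 kg = 5.740 L/h
Infusion rate = CL · Css = 5.740 L/h × 7.54 mg/L = 43.28 mg/h

43.3 mg/h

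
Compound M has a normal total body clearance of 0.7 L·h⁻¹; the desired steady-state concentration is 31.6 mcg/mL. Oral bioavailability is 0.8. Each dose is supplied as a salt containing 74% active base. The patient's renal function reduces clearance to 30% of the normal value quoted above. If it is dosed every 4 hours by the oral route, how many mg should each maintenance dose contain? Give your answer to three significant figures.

44.8 mg

Patient clearance = 0.3 × 0.7000 = 0.2100 L/h
At steady state, dose per interval replaces the amount cleared in that interval: F·S·D/τ = CL·Css.
D = CL × Css × τ / F / S = 0.2100 × 31.6 × 4 / 0.8 / 0.74 = 44.84 mg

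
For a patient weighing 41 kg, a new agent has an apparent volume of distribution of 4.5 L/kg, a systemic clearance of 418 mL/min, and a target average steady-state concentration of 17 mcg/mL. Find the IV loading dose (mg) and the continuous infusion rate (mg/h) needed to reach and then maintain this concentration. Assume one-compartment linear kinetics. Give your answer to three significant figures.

(a) 3140 mg; (b) 426 mg/h

Vd(total) = 41 kg × 4.5 L/kg = 184.5 L
Loading: fill Vd to C_target → 184.5 L × 17 mg/L = 3137 mg
CL = 418 mL/min = 418 × 0.06 = 25.08 L/h
Maintenance: replace elimination → rate = CL × Css = 25.08 × 17 = 426.4 mg/h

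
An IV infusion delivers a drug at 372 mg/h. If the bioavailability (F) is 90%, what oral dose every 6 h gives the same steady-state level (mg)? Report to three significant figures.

To maintain the same Css, the systemic dosing rate must be unchanged: F·D/τ = infusion rate.
D = rate × τ / F = 372 × 6 / 0.9 = 2480 mg

2480 mg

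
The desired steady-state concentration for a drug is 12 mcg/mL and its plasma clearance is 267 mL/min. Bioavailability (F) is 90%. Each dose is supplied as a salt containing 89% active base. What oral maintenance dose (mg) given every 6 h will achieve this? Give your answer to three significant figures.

CL = 267 mL/min = 267 × 0.06 = 16.02 L/h
D = CL × Css × τ / F / S = 16.02 × 12 × 6 / 0.9 / 0.89 = 1440 mg

1440 mg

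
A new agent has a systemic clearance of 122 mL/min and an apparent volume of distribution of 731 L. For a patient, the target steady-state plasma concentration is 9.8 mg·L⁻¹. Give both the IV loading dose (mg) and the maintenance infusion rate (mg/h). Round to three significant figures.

(a) 7160 mg; (b) 71.7 mg/h

LD = Vd · C_target = 731.0 × 9.8 = 7164 mg
CL = 122 mL/min × 60/1000 = 7.320 L/h
Infusion rate = 7.320 L/h × 9.8 mg/L = 71.74 mg/h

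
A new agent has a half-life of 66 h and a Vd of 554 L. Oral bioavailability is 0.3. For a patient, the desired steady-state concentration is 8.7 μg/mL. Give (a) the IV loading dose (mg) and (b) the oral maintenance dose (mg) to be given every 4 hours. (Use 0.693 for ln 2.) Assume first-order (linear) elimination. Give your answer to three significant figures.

(a) 4820 mg; (b) 675 mg

LD = Vd × C = 554.0 × 8.7 = 4820 mg
CL = 0.693 × Vd / t½ = 0.693 × 554.0 / 66 = 5.817 L/h
D = CL × Css × τ / F = 5.817 × 8.7 × 4 / 0.3 = 674.8 mg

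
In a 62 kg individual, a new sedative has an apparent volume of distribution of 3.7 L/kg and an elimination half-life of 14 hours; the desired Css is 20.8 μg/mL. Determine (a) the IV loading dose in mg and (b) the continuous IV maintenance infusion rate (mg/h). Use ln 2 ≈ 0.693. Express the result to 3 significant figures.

Total Vd = 3.7 × 62 = 229.4 L
LD = Vd × C = 229.4 × 20.8 = 4772 mg
CL = 0.693 × Vd / t½ = 0.693 × 229.4 / 14 = 11.36 L/h
Infusion rate = CL × Css = 11.36 × 20.8 = 236.3 mg/h

(a) 4770 mg; (b) 236 mg/h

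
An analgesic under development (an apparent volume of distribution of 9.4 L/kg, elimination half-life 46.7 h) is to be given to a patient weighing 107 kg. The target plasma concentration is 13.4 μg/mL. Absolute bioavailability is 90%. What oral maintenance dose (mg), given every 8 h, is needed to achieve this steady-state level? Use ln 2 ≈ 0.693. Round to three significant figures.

1780 mg

Vd = 9.4 L/kg × 107 kg = 1006 L
k = 0.693/46.7 = 0.01484 h⁻¹, so CL = k·Vd = 0.01484 × 1006 = 14.93 L/h
D = CL × Css × τ / F = 14.93 × 13.4 × 8 / 0.9 = 1778 mg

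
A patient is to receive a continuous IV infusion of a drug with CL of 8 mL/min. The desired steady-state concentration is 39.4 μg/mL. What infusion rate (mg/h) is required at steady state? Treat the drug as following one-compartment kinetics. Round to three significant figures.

18.9 mg/h

Convert clearance: 8 mL/min × 60 min/h ÷ 1000 mL/L = 0.4800 L/h
Rate = CL × Css = 0.4800 × 39.4 = 18.91 mg/h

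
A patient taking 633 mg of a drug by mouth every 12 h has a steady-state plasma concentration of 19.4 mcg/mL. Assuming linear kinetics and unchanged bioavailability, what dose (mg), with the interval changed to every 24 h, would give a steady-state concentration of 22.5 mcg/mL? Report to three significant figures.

For first-order elimination, Css ∝ F·D/(CL·τ); F and CL are unchanged, so Css ∝ D/τ.
D₂ = D₁ × (Css,target / Css,current) × (τ₂/τ₁) = 633 × (22.5/19.4) × (24/12) = 1468 mg

1470 mg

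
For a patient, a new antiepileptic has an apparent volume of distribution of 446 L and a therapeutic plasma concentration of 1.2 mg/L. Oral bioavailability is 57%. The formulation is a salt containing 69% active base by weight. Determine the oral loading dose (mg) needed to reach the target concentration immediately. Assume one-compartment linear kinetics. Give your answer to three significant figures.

1360 mg

LD = Vd × C / F / S = 446.0 × 1.200 / 0.57 / 0.69 = 1361 mg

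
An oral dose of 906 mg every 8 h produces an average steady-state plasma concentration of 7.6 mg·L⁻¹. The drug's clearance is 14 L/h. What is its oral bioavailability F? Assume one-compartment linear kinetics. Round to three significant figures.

F·D/τ = CL·Css at steady state → F = CL·Css·τ / D.
F = 14 × 7.6 × 8 / 906 = 0.940

0.940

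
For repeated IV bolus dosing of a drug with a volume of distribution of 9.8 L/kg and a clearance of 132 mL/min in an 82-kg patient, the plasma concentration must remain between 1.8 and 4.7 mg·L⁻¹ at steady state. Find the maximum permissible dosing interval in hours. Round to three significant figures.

97.4 h

Vd = 9.8 L/kg × 82 kg = 803.6 L
Convert clearance: 132 mL/min × 60 min/h ÷ 1000 mL/L = 7.920 L/h
k = CL / Vd = 7.920 / 803.6 = 0.009856 h⁻¹
Between IV bolus doses, concentration decays as C = C₀·e^(−kτ), so C_peak/C_trough = e^(kτ).
τ_max = ln(C_peak/C_trough) / k = ln(4.7/1.8) / 0.009856 = 0.9598 / 0.009856 = 97.38 h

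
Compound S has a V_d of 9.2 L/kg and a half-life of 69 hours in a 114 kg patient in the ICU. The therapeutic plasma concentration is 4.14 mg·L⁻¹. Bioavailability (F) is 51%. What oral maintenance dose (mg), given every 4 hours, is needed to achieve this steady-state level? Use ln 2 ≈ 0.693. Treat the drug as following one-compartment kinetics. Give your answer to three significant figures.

Vd(total) = 114 kg × 9.2 L/kg = 1049 L
k = 0.693/69 = 0.01004 h⁻¹, so CL = k·Vd = 0.01004 × 1049 = 10.53 L/h
D = CL × Css × τ / F = 10.53 × 4.14 × 4 / 0.51 = 341.9 mg

342 mg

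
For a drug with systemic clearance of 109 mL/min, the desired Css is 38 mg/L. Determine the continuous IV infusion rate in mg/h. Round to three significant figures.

249 mg/h

CL = 109 mL/min = 109 × 0.06 = 6.540 L/h
At steady state, infusion rate equals elimination rate: rate in = CL × Css.
Infusion rate = CL · Css = 6.540 L/h × 38 mg/L = 248.5 mg/h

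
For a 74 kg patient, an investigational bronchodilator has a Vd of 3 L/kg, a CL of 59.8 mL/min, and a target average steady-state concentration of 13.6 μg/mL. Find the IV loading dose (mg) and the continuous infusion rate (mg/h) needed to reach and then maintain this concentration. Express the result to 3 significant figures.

(a) 3020 mg; (b) 48.8 mg/h

Total Vd = 3 × 74 = 222.0 L
LD = Vd · C_target = 222.0 × 13.6 = 3019 mg
Convert clearance: 59.8 mL/min × 60 min/h ÷ 1000 mL/L = 3.588 L/h
Infusion rate = 3.588 L/h × 13.6 mg/L = 48.80 mg/h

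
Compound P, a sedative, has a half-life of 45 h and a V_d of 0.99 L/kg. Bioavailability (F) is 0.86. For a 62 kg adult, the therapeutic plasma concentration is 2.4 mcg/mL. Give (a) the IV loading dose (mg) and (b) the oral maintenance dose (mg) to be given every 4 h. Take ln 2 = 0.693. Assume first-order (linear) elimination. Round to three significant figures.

(a) 147 mg; (b) 10.6 mg

Vd = 0.99 L/kg × 62 kg = 61.38 L
LD = Vd × C = 61.38 × 2.4 = 147.3 mg
CL = 0.693 × Vd / t½ = 0.693 × 61.38 / 45 = 0.9453 L/h
D = CL × Css × τ / F = 0.9453 × 2.4 × 4 / 0.86 = 10.55 mg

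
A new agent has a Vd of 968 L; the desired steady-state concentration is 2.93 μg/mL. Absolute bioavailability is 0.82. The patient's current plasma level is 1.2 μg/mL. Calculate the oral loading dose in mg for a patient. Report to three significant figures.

2040 mg

The loading dose fills Vd to the target concentration.
Concentration deficit ΔC = 2.93 − 1.2 = 1.730 mg/L
LD = Vd × ΔC / F = 968.0 × 1.730 / 0.82 = 2042 mg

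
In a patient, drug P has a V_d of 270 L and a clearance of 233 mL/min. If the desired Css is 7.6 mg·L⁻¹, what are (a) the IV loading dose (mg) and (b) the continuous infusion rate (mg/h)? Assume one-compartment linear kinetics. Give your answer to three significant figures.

Loading dose = Vd × C = 270.0 × 7.6 = 2052 mg
CL = 233 mL/min × 60/1000 = 13.98 L/h
Maintenance: replace elimination → rate = CL × Css = 13.98 × 7.6 = 106.2 mg/h

(a) 2050 mg; (b) 106 mg/h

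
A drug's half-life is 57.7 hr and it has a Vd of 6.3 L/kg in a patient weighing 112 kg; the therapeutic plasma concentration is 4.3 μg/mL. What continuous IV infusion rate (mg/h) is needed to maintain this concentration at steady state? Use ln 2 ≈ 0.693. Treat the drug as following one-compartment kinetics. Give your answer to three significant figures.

36.4 mg/h

Total Vd = 6.3 × 112 = 705.6 L
CL = ln 2 · Vd / t½ = 0.693 × 705.6 / 57.7 = 8.475 L/h
Infusion rate = CL × Css = 8.475 × 4.3 = 36.44 mg/h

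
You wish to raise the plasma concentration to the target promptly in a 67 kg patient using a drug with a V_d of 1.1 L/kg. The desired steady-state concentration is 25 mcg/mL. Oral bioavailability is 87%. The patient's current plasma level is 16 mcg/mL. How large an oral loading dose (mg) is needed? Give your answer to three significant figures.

762 mg

Vd = 1.1 L/kg × 67 kg = 73.70 L
Concentration deficit ΔC = 25 − 16 = 9.000 mg/L
LD = Vd × ΔC / F = 73.70 × 9.000 / 0.87 = 762.4 mg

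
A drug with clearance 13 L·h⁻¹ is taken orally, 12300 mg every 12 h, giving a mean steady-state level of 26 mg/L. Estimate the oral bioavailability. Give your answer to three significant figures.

F·D/τ = CL·Css at steady state → F = CL·Css·τ / D.
F = 13 × 26 × 12 / 12300 = 0.330

0.330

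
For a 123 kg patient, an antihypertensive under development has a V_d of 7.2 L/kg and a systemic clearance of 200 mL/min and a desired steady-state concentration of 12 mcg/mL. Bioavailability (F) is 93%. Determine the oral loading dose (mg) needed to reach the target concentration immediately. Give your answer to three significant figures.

Total Vd = 7.2 × 123 = 885.6 L
LD = Vd × C / F = 885.6 × 12.00 / 0.93 = 11430 mg

11400 mg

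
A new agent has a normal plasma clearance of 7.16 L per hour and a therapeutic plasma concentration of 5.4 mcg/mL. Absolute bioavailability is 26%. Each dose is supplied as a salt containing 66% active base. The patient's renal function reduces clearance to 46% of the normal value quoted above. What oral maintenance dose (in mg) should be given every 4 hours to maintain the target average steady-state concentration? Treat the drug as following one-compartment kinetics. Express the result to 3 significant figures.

Patient clearance = 0.46 × 7.160 = 3.294 L/h
At steady state, dose per interval replaces the amount cleared in that interval: F·S·D/τ = CL·Css.
D = CL × Css × τ / F / S = 3.294 × 5.4 × 4 / 0.26 / 0.66 = 414.6 mg

415 mg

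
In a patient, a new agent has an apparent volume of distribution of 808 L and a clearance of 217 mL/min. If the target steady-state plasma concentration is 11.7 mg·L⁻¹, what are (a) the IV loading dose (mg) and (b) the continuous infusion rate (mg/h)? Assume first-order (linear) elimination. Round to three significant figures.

Loading dose = Vd × C = 808.0 × 11.7 = 9454 mg
CL = 217 mL/min = 217 × 0.06 = 13.02 L/h
Maintenance infusion rate = CL × Css = 13.02 × 11.7 = 152.3 mg/h

(a) 9450 mg; (b) 152 mg/h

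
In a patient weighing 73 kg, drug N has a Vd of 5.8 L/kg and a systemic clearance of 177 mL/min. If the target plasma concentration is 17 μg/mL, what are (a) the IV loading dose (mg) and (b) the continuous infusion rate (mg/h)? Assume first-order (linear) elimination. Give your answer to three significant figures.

Vd = 5.8 L/kg × 73 kg = 423.4 L
LD = Vd · C_target = 423.4 × 17 = 7198 mg
CL = 177 mL/min × 60/1000 = 10.62 L/h
Maintenance: replace elimination → rate = CL × Css = 10.62 × 17 = 180.5 mg/h

(a) 7200 mg; (b) 181 mg/h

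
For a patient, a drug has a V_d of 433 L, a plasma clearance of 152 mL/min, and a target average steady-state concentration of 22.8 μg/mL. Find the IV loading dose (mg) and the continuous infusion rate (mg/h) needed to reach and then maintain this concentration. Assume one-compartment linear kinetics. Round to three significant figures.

(a) 9870 mg; (b) 208 mg/h

Loading: fill Vd to C_target → 433.0 L × 22.8 mg/L = 9872 mg
CL = 152 mL/min = 152 × 0.06 = 9.120 L/h
Maintenance: replace elimination → rate = CL × Css = 9.120 × 22.8 = 207.9 mg/h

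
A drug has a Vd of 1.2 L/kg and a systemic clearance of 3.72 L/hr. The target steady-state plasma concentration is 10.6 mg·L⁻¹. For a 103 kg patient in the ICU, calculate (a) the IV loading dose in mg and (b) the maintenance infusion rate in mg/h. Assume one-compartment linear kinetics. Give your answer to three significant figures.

Total Vd = 1.2 × 103 = 123.6 L
Loading: fill Vd to C_target → 123.6 L × 10.6 mg/L = 1310 mg
Infusion rate = 3.720 L/h × 10.6 mg/L = 39.43 mg/h

(a) 1310 mg; (b) 39.4 mg/h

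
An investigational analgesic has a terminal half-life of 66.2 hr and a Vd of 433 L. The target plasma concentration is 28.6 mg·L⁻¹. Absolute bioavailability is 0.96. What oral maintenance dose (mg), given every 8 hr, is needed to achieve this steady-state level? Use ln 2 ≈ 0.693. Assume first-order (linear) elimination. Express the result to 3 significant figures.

1080 mg

CL = 0.693 × Vd / t½ = 0.693 × 433.0 / 66.2 = 4.533 L/h
D = CL × Css × τ / F = 4.533 × 28.6 × 8 / 0.96 = 1080 mg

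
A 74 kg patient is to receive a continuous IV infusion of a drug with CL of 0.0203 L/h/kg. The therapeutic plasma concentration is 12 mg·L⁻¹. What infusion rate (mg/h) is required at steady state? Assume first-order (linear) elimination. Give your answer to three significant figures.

CL = 0.0203 L/h/kg × 74 kg = 1.502 L/h
At steady state, infusion rate equals elimination rate: rate in = CL × Css.
R₀ = 1.502 × 12 = 18.02 mg/h

18.0 mg/h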